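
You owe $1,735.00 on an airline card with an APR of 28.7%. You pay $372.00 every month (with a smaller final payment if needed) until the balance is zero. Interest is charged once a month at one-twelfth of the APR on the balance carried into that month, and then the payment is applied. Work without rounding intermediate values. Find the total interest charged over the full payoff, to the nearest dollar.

Monthly rate r = 28.7%/12 = 2.39167% = 0.0239167.
Payoff takes n = ⌈−ln(1 − rB₀/P)/ln(1+r)⌉ = ⌈5.004⌉ = 6 payments; the last is $1.55.
Total paid = 5·$372.00 + $1.55 = $1,861.55.
Total interest = total paid − principal = $1,861.55 − $1,735.00 = $126.55.

$127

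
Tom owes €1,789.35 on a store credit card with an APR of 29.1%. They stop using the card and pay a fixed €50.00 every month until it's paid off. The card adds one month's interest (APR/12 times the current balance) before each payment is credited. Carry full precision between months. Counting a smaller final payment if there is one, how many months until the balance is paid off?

Monthly rate r = 29.1%/12 = 2.425% = 0.02425.
Recurrence: B ← B·(1+r) − €50.00.
Month 1: interest €43.39; balance after payment €1,782.74.
Month 2: interest €43.23; balance after payment €1,775.97.
Closed form: n = −ln(1 − rB₀/P)/ln(1+r) = −ln(0.13217)/ln(1.02425) ≈ 84.459, so the balance reaches zero during payment 85.

85 payments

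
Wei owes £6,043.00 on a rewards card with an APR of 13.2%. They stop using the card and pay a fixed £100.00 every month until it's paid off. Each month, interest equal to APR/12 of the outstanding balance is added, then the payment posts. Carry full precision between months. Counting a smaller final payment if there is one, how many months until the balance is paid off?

Monthly rate r = 13.2%/12 = 1.1% = 0.011.
Recurrence: B ← B·(1+r) − £100.00.
Month 1: interest £66.47; balance after payment £6,009.47.
Month 2: interest £66.10; balance after payment £5,975.58.
Closed form: n = −ln(1 − rB₀/P)/ln(1+r) = −ln(0.33527)/ln(1.011) ≈ 99.893, so the balance reaches zero during payment 100.

100 payments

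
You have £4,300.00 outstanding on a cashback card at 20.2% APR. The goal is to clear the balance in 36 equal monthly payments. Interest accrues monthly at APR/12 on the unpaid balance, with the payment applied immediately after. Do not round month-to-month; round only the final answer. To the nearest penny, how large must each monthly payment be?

Monthly rate r = 20.2%/12 = 1.68333% = 0.0168333.
Level-payment amortization: P = B₀·r / (1 − (1+r)^(−n)) = 4300.00·0.0168333 / (1 − 1.01683^(−36)).
Denominator 1 − (1+r)^(−36) = 0.451712791.
P = 72.3833 / 0.451712791 ≈ 160.24.

£160.24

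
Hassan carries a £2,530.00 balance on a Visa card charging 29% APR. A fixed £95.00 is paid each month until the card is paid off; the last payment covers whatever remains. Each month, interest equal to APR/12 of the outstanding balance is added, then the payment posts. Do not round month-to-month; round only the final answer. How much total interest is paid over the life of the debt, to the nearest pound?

Monthly rate r = 29%/12 = 2.41667% = 0.0241667.
Payoff takes n = ⌈−ln(1 − rB₀/P)/ln(1+r)⌉ = ⌈43.204⌉ = 44 payments; the last is £19.61.
Total paid = 43·£95.00 + £19.61 = £4,104.61.
Total interest = total paid − principal = £4,104.61 − £2,530.00 = £1,574.61.

£1,575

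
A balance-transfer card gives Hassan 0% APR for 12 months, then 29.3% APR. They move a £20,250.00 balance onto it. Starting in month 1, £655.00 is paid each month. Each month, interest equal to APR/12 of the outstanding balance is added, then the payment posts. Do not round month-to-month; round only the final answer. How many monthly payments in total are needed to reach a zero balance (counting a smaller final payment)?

38 payments

Promo months 1–12 at r₀ = 0%/12 = 0; months 13+ at r₁ = 29.3%/12 = 0.0244167.
After month 12 (no interest yet): B = £20,250.00 − 12·£655.00 = £12,390.00.
Then at r₁ with £655.00/mo: n₂ = −ln(1 − r₁·B/P)/ln(1+r₁) ≈ 25.69 → 26 more payments.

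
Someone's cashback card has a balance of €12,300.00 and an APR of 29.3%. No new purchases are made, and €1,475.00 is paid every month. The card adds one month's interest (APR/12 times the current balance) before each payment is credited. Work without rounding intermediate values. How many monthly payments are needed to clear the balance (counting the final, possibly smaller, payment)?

Monthly rate r = 29.3%/12 = 2.44167% = 0.0244167.
Recurrence: B ← B·(1+r) − €1,475.00.
Month 1: interest €300.32; balance after payment €11,125.33.
Month 2: interest €271.64; balance after payment €9,921.97.
Closed form: n = −ln(1 − rB₀/P)/ln(1+r) = −ln(0.79639)/ln(1.02442) ≈ 9.438, so the balance reaches zero during payment 10.

10 months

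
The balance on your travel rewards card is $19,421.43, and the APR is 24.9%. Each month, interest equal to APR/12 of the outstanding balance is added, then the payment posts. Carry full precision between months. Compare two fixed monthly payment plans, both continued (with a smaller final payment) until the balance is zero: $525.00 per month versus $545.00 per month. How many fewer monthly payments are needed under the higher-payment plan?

Monthly rate r = 24.9%/12 = 2.075% = 0.02075.
At $525.00/mo: n = ⌈−ln(1 − rB₀/P)/ln(1+r)⌉ = 72 payments (last $29.95); total interest = total paid − $19,421.43 = $17,883.52.
At $545.00/mo: 66 payments (last $266.07); total interest $16,269.64.
Payments saved = 72 − 66 = 6.

6 fewer payments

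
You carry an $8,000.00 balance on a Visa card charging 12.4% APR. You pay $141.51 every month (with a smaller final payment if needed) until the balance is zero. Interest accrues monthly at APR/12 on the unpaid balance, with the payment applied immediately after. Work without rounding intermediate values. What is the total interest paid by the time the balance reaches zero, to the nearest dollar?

Monthly rate r = 12.4%/12 = 1.03333% = 0.0103333.
Payoff takes n = ⌈−ln(1 − rB₀/P)/ln(1+r)⌉ = ⌈85.357⌉ = 86 payments; the last is $50.62.
Total paid = 85·$141.51 + $50.62 = $12,078.97.
Total interest = total paid − principal = $12,078.97 − $8,000.00 = $4,078.97.

$4,079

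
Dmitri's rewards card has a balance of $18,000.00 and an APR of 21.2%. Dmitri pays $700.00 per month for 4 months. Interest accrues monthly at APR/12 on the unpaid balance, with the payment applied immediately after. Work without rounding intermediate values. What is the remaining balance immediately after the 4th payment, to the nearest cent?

Monthly rate r = 21.2%/12 = 1.76667% = 0.0176667.
Each month: B ← B·(1+r) − $700.00.
Month 1: interest $318.00; balance after payment $17,618.00.
Month 2: interest $311.25; balance after payment $17,229.25.
Month 3: interest $304.38; balance after payment $16,833.63.
Month 4: interest $297.39; balance after payment $16,431.03.

$16,431.03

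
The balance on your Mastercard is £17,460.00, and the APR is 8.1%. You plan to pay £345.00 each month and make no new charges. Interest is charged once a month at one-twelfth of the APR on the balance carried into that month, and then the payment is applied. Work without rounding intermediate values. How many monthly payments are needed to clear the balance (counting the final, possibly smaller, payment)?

63 months

Monthly rate r = 8.1%/12 = 0.675% = 0.00675.
Recurrence: B ← B·(1+r) − £345.00.
Month 1: interest £117.86; balance after payment £17,232.85.
Month 2: interest £116.32; balance after payment £17,004.18.
Closed form: n = −ln(1 − rB₀/P)/ln(1+r) = −ln(0.65839)/ln(1.00675) ≈ 62.128, so the balance reaches zero during payment 63.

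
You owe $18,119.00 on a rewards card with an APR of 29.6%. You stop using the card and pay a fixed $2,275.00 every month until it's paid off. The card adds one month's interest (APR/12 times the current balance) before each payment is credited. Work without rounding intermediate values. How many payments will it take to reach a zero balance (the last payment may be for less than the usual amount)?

Monthly rate r = 29.6%/12 = 2.46667% = 0.0246667.
Recurrence: B ← B·(1+r) − $2,275.00.
Month 1: interest $446.94; balance after payment $16,290.94.
Month 2: interest $401.84; balance after payment $14,417.78.
Closed form: n = −ln(1 − rB₀/P)/ln(1+r) = −ln(0.80354)/ln(1.02467) ≈ 8.976, so the balance reaches zero during payment 9.

9 payments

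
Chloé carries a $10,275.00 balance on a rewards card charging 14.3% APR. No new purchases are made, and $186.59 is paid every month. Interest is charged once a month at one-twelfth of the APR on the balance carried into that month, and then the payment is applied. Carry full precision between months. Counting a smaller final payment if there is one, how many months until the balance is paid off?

Monthly rate r = 14.3%/12 = 1.19167% = 0.0119167.
Recurrence: B ← B·(1+r) − $186.59.
Month 1: interest $122.44; balance after payment $10,210.85.
Month 2: interest $121.68; balance after payment $10,145.94.
Closed form: n = −ln(1 − rB₀/P)/ln(1+r) = −ln(0.34378)/ln(1.01192) ≈ 90.134, so the balance reaches zero during payment 91.

91 months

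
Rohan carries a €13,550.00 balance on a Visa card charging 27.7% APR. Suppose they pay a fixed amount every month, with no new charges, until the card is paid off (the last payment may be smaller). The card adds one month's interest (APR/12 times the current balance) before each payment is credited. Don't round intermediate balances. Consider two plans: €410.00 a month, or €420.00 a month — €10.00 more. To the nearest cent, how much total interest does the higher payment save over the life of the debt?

Monthly rate r = 27.7%/12 = 2.30833% = 0.0230833.
At €410.00/mo: n = ⌈−ln(1 − rB₀/P)/ln(1+r)⌉ = 64 payments (last €26.38); total interest = total paid − €13,550.00 = €12,306.38.
At €420.00/mo: 60 payments (last €349.04); total interest €11,579.04.
Interest saved = €12,306.38 − €11,579.04 = €727.34.

€727.34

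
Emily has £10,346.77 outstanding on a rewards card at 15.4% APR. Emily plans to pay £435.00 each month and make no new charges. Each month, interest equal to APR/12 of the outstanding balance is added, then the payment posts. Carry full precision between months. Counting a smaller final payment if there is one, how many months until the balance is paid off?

Monthly rate r = 15.4%/12 = 1.28333% = 0.0128333.
Recurrence: B ← B·(1+r) − £435.00.
Month 1: interest £132.78; balance after payment £10,044.55.
Month 2: interest £128.91; balance after payment £9,738.46.
Closed form: n = −ln(1 − rB₀/P)/ln(1+r) = −ln(0.69475)/ln(1.01283) ≈ 28.561, so the balance reaches zero during payment 29.

29 months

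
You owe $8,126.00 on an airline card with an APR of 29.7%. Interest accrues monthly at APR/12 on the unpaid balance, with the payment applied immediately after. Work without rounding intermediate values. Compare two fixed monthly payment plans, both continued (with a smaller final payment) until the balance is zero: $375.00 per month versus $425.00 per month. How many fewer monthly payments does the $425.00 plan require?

5 fewer payments

Monthly rate r = 29.7%/12 = 2.475% = 0.02475.
At $375.00/mo: n = ⌈−ln(1 − rB₀/P)/ln(1+r)⌉ = 32 payments (last $164.37); total interest = total paid − $8,126.00 = $3,663.37.
At $425.00/mo: 27 payments (last $93.13); total interest $3,017.13.
Payments saved = 32 − 27 = 5.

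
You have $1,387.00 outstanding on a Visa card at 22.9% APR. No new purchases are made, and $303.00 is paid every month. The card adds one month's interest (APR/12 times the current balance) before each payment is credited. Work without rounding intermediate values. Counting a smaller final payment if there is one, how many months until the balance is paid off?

Monthly rate r = 22.9%/12 = 1.90833% = 0.0190833.
Recurrence: B ← B·(1+r) − $303.00.
Month 1: interest $26.47; balance after payment $1,110.47.
Month 2: interest $21.19; balance after payment $828.66.
Month 3: interest $15.81; balance after payment $541.47.
Month 4: interest $10.33; balance after payment $248.81.
Month 5: interest $4.75; balance after payment $0.00.

5 payments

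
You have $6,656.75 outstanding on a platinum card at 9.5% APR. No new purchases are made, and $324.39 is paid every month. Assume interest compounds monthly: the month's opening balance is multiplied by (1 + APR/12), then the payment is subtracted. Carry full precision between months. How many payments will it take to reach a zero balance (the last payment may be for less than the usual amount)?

Monthly rate r = 9.5%/12 = 0.791667% = 0.00791667.
Recurrence: B ← B·(1+r) − $324.39.
Month 1: interest $52.70; balance after payment $6,385.06.
Month 2: interest $50.55; balance after payment $6,111.22.
Closed form: n = −ln(1 − rB₀/P)/ln(1+r) = −ln(0.83754)/ln(1.00792) ≈ 22.482, so the balance reaches zero during payment 23.

23 payments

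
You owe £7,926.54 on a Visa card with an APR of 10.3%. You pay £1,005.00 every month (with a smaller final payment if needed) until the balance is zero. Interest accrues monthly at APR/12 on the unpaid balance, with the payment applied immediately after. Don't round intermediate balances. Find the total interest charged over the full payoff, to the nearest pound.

Monthly rate r = 10.3%/12 = 0.858333% = 0.00858333.
Payoff takes n = ⌈−ln(1 − rB₀/P)/ln(1+r)⌉ = ⌈8.202⌉ = 9 payments; the last is £203.47.
Total paid = 8·£1,005.00 + £203.47 = £8,243.47.
Total interest = total paid − principal = £8,243.47 − £7,926.54 = £316.93.

£317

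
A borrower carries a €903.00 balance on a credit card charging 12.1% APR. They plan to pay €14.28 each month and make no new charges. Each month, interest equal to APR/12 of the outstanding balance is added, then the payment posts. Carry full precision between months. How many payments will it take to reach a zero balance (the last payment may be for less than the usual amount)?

102 payments

Monthly rate r = 12.1%/12 = 1.00833% = 0.0100833.
Recurrence: B ← B·(1+r) − €14.28.
Month 1: interest €9.11; balance after payment €897.83.
Month 2: interest €9.05; balance after payment €892.60.
Closed form: n = −ln(1 − rB₀/P)/ln(1+r) = −ln(0.36238)/ln(1.01008) ≈ 101.175, so the balance reaches zero during payment 102.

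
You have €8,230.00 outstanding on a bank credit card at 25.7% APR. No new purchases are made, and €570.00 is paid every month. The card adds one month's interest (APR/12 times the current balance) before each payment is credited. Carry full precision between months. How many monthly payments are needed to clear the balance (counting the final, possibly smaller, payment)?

Monthly rate r = 25.7%/12 = 2.14167% = 0.0214167.
Recurrence: B ← B·(1+r) − €570.00.
Month 1: interest €176.26; balance after payment €7,836.26.
Month 2: interest €167.83; balance after payment €7,434.09.
Closed form: n = −ln(1 − rB₀/P)/ln(1+r) = −ln(0.69077)/ln(1.02142) ≈ 17.458, so the balance reaches zero during payment 18.

18 payments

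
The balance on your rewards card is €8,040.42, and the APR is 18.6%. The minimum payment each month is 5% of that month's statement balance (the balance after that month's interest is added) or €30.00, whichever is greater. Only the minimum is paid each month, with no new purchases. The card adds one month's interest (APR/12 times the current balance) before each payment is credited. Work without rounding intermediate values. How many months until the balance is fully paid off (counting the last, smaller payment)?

97 months

Monthly rate r = 18.6%/12 = 1.55% = 0.0155.
While 5% of the post-interest balance exceeds €30.00, each month B ← (B·(1+r))·(1 − 0.05), i.e. B shrinks by the factor (1+r)·0.95 = 0.96473.
This holds for months 1–73. Entering month 74 the balance is €584.44; 5% of the post-interest balance is now below €30.00, so the flat €30.00 minimum applies from here.
From month 74 a fixed €30.00 at rate r clears €584.44 in 24 more payments. Total: 73 + 24 = 97 months.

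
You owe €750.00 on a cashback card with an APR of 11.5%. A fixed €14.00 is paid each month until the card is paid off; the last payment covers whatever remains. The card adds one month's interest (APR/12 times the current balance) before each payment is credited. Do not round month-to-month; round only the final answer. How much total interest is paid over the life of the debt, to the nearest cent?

Monthly rate r = 11.5%/12 = 0.958333% = 0.00958333.
Payoff takes n = ⌈−ln(1 − rB₀/P)/ln(1+r)⌉ = ⌈75.521⌉ = 76 payments; the last is €7.31.
Total paid = 75·€14.00 + €7.31 = €1,057.31.
Total interest = total paid − principal = €1,057.31 − €750.00 = €307.31.

€307.31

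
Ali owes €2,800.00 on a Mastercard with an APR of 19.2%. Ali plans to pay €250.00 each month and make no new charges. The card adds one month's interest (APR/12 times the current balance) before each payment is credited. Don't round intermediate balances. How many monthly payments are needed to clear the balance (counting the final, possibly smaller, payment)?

13 months

Monthly rate r = 19.2%/12 = 1.6% = 0.016.
Recurrence: B ← B·(1+r) − €250.00.
Month 1: interest €44.80; balance after payment €2,594.80.
Month 2: interest €41.52; balance after payment €2,386.32.
Closed form: n = −ln(1 − rB₀/P)/ln(1+r) = −ln(0.8208)/ln(1.016) ≈ 12.441, so the balance reaches zero during payment 13.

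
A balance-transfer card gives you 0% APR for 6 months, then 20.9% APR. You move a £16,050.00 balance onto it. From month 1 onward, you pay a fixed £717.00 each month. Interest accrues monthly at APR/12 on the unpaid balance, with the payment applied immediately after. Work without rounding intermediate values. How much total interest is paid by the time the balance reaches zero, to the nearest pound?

£2,206

Promo months 1–6 at r₀ = 0%/12 = 0; months 7+ at r₁ = 20.9%/12 = 0.0174167.
After month 6 (no interest yet): B = £16,050.00 − 6·£717.00 = £11,748.00.
Then at r₁ with £717.00/mo: n₂ = −ln(1 − r₁·B/P)/ln(1+r₁) ≈ 19.46 → 20 more payments.
Total paid = 25·£717.00 + £330.57 = £18,255.57; interest = £18,255.57 − £16,050.00 = £2,205.57.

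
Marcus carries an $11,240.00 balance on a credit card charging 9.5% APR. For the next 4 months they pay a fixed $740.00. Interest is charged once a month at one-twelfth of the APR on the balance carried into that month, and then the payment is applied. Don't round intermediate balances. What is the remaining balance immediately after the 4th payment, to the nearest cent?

$8,604.85

Monthly rate r = 9.5%/12 = 0.791667% = 0.00791667.
Each month: B ← B·(1+r) − $740.00.
Month 1: interest $88.98; balance after payment $10,588.98.
Month 2: interest $83.83; balance after payment $9,932.81.
Month 3: interest $78.63; balance after payment $9,271.45.
Month 4: interest $73.40; balance after payment $8,604.85.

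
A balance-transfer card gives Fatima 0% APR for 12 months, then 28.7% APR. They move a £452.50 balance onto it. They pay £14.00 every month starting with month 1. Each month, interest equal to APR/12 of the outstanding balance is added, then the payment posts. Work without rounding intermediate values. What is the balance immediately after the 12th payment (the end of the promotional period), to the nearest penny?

£284.50

Promo months 1–12 at r₀ = 0%/12 = 0; months 13+ at r₁ = 28.7%/12 = 0.0239167.
After month 12 (no interest yet): B = £452.50 − 12·£14.00 = £284.50.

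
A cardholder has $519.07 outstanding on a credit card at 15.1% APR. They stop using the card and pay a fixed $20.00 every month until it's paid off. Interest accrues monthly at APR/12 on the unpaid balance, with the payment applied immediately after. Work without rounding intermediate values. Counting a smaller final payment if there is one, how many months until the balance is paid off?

Monthly rate r = 15.1%/12 = 1.25833% = 0.0125833.
Recurrence: B ← B·(1+r) − $20.00.
Month 1: interest $6.53; balance after payment $505.60.
Month 2: interest $6.36; balance after payment $491.96.
Closed form: n = −ln(1 − rB₀/P)/ln(1+r) = −ln(0.67342)/ln(1.01258) ≈ 31.619, so the balance reaches zero during payment 32.

32 payments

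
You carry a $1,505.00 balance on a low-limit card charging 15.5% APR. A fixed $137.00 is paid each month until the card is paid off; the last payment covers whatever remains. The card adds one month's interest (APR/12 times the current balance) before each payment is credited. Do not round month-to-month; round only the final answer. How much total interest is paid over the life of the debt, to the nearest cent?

Monthly rate r = 15.5%/12 = 1.29167% = 0.0129167.
Payoff takes n = ⌈−ln(1 − rB₀/P)/ln(1+r)⌉ = ⌈11.924⌉ = 12 payments; the last is $126.61.
Total paid = 11·$137.00 + $126.61 = $1,633.61.
Total interest = total paid − principal = $1,633.61 − $1,505.00 = $128.61.

$128.61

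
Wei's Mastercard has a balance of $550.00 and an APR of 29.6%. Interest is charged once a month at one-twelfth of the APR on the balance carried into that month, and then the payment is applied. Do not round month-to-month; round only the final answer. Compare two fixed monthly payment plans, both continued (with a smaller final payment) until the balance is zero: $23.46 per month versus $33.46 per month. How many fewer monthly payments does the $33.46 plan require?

14 fewer payments

Monthly rate r = 29.6%/12 = 2.46667% = 0.0246667.
At $23.46/mo: n = ⌈−ln(1 − rB₀/P)/ln(1+r)⌉ = 36 payments (last $10.25); total interest = total paid − $550.00 = $281.35.
At $33.46/mo: 22 payments (last $11.42); total interest $164.08.
Payments saved = 36 − 22 = 14.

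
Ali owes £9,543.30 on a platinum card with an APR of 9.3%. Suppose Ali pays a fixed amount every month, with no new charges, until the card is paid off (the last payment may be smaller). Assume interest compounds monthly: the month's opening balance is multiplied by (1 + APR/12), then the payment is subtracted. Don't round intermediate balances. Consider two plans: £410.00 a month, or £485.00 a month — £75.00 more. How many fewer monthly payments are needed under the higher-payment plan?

4 fewer payments

Monthly rate r = 9.3%/12 = 0.775% = 0.00775.
At £410.00/mo: n = ⌈−ln(1 − rB₀/P)/ln(1+r)⌉ = 26 payments (last £314.98); total interest = total paid − £9,543.30 = £1,021.68.
At £485.00/mo: 22 payments (last £210.11); total interest £851.81.
Payments saved = 26 − 22 = 4.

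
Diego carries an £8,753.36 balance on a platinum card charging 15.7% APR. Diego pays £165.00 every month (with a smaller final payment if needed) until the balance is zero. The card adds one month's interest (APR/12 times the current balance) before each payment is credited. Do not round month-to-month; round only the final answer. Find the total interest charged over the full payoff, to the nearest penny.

£6,281.66

Monthly rate r = 15.7%/12 = 1.30833% = 0.0130833.
Payoff takes n = ⌈−ln(1 − rB₀/P)/ln(1+r)⌉ = ⌈91.121⌉ = 92 payments; the last is £20.02.
Total paid = 91·£165.00 + £20.02 = £15,035.02.
Total interest = total paid − principal = £15,035.02 − £8,753.36 = £6,281.66.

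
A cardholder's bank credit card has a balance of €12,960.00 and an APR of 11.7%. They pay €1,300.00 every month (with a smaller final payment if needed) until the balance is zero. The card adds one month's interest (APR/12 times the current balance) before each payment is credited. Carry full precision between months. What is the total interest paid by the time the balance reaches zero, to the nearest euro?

€742

Monthly rate r = 11.7%/12 = 0.975% = 0.00975.
Payoff takes n = ⌈−ln(1 − rB₀/P)/ln(1+r)⌉ = ⌈10.539⌉ = 11 payments; the last is €701.82.
Total paid = 10·€1,300.00 + €701.82 = €13,701.82.
Total interest = total paid − principal = €13,701.82 − €12,960.00 = €741.82.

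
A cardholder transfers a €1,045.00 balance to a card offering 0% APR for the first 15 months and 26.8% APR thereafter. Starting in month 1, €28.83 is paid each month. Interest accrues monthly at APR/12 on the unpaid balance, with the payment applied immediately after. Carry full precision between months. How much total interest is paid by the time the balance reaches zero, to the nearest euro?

€227

Promo months 1–15 at r₀ = 0%/12 = 0; months 16+ at r₁ = 26.8%/12 = 0.0223333.
After month 15 (no interest yet): B = €1,045.00 − 15·€28.83 = €612.55.
Then at r₁ with €28.83/mo: n₂ = −ln(1 − r₁·B/P)/ln(1+r₁) ≈ 29.13 → 30 more payments.
Total paid = 44·€28.83 + €3.81 = €1,272.33; interest = €1,272.33 − €1,045.00 = €227.33.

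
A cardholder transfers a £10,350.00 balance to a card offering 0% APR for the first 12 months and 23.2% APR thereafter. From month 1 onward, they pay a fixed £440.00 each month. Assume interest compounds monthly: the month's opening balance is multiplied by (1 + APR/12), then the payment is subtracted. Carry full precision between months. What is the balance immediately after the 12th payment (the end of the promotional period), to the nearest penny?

Promo months 1–12 at r₀ = 0%/12 = 0; months 13+ at r₁ = 23.2%/12 = 0.0193333.
After month 12 (no interest yet): B = £10,350.00 − 12·£440.00 = £5,070.00.

£5,070.00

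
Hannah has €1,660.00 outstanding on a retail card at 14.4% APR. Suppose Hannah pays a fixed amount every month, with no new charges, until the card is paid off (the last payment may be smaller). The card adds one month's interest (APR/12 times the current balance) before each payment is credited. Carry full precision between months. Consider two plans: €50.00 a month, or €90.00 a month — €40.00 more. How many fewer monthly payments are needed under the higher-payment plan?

Monthly rate r = 14.4%/12 = 1.2% = 0.012.
At €50.00/mo: n = ⌈−ln(1 − rB₀/P)/ln(1+r)⌉ = 43 payments (last €30.09); total interest = total paid − €1,660.00 = €470.09.
At €90.00/mo: 21 payments (last €87.54); total interest €227.54.
Payments saved = 43 − 21 = 22.

22 fewer payments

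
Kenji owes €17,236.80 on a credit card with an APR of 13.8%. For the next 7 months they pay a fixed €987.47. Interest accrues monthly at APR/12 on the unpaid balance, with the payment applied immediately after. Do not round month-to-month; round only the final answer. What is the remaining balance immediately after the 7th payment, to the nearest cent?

€11,517.77

Monthly rate r = 13.8%/12 = 1.15% = 0.0115.
Each month: B ← B·(1+r) − €987.47.
Month 1: interest €198.22; balance after payment €16,447.55.
Month 2: interest €189.15; balance after payment €15,649.23.
Month 3: interest €179.97; balance after payment €14,841.73.
Month 4: interest €170.68; balance after payment €14,024.94.
Month 5: interest €161.29; balance after payment €13,198.75.
Month 6: interest €151.79; balance after payment €12,363.07.
Month 7: interest €142.18; balance after payment €11,517.77.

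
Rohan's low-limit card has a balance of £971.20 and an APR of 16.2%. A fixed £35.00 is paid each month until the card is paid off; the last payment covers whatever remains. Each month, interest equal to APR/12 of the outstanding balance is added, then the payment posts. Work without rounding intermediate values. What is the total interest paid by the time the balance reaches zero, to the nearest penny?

Monthly rate r = 16.2%/12 = 1.35% = 0.0135.
Payoff takes n = ⌈−ln(1 − rB₀/P)/ln(1+r)⌉ = ⌈35.003⌉ = 36 payments; the last is £0.09.
Total paid = 35·£35.00 + £0.09 = £1,225.09.
Total interest = total paid − principal = £1,225.09 − £971.20 = £253.89.

£253.89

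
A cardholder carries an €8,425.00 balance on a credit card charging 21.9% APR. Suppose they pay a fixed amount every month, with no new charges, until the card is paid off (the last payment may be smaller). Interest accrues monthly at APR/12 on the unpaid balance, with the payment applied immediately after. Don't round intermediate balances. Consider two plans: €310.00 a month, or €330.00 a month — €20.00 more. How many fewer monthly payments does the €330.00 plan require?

Monthly rate r = 21.9%/12 = 1.825% = 0.01825.
At €310.00/mo: n = ⌈−ln(1 − rB₀/P)/ln(1+r)⌉ = 38 payments (last €274.41); total interest = total paid − €8,425.00 = €3,319.41.
At €330.00/mo: 35 payments (last €225.42); total interest €3,020.42.
Payments saved = 38 − 35 = 3.

3 fewer payments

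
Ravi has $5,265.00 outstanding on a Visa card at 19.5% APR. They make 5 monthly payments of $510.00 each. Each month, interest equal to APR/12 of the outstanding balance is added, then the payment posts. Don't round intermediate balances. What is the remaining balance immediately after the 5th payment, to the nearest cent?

$3,072.68

Monthly rate r = 19.5%/12 = 1.625% = 0.01625.
Each month: B ← B·(1+r) − $510.00.
Month 1: interest $85.56; balance after payment $4,840.56.
Month 2: interest $78.66; balance after payment $4,409.22.
Month 3: interest $71.65; balance after payment $3,970.87.
Month 4: interest $64.53; balance after payment $3,525.39.
Month 5: interest $57.29; balance after payment $3,072.68.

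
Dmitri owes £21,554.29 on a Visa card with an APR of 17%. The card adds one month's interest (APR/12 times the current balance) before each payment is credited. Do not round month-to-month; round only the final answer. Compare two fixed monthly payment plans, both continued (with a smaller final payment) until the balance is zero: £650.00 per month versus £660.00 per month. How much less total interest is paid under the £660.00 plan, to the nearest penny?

Monthly rate r = 17%/12 = 1.41667% = 0.0141667.
At £650.00/mo: n = ⌈−ln(1 − rB₀/P)/ln(1+r)⌉ = 46 payments (last £66.19); total interest = total paid − £21,554.29 = £7,761.90.
At £660.00/mo: 45 payments (last £101.76); total interest £7,587.47.
Interest saved = £7,761.90 − £7,587.47 = £174.43.

£174.43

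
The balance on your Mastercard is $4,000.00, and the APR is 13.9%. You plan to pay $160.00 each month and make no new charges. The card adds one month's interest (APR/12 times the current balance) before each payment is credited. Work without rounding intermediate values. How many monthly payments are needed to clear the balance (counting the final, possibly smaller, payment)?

Monthly rate r = 13.9%/12 = 1.15833% = 0.0115833.
Recurrence: B ← B·(1+r) − $160.00.
Month 1: interest $46.33; balance after payment $3,886.33.
Month 2: interest $45.02; balance after payment $3,771.35.
Closed form: n = −ln(1 − rB₀/P)/ln(1+r) = −ln(0.71042)/ln(1.01158) ≈ 29.687, so the balance reaches zero during payment 30.

30 months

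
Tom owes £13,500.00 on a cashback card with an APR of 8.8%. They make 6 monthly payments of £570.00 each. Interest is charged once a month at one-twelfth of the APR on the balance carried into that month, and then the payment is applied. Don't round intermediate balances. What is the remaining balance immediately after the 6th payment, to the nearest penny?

Monthly rate r = 8.8%/12 = 0.733333% = 0.00733333.
Each month: B ← B·(1+r) − £570.00.
Month 1: interest £99.00; balance after payment £13,029.00.
Month 2: interest £95.55; balance after payment £12,554.55.
Month 3: interest £92.07; balance after payment £12,076.61.
Month 4: interest £88.56; balance after payment £11,595.17.
Month 5: interest £85.03; balance after payment £11,110.21.
Month 6: interest £81.47; balance after payment £10,621.68.

£10,621.68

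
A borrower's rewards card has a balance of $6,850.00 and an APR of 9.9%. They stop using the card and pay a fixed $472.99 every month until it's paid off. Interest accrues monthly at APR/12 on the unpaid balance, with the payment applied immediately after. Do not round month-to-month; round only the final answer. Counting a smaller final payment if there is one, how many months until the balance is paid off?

16 months

Monthly rate r = 9.9%/12 = 0.825% = 0.00825.
Recurrence: B ← B·(1+r) − $472.99.
Month 1: interest $56.51; balance after payment $6,433.52.
Month 2: interest $53.08; balance after payment $6,013.61.
Closed form: n = −ln(1 − rB₀/P)/ln(1+r) = −ln(0.88052)/ln(1.00825) ≈ 15.487, so the balance reaches zero during payment 16.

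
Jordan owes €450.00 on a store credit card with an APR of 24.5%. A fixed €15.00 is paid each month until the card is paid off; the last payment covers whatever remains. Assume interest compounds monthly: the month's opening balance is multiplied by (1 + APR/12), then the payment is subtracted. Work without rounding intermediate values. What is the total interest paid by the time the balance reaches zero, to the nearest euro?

€254

Monthly rate r = 24.5%/12 = 2.04167% = 0.0204167.
Payoff takes n = ⌈−ln(1 − rB₀/P)/ln(1+r)⌉ = ⌈46.907⌉ = 47 payments; the last is €13.62.
Total paid = 46·€15.00 + €13.62 = €703.62.
Total interest = total paid − principal = €703.62 − €450.00 = €253.62.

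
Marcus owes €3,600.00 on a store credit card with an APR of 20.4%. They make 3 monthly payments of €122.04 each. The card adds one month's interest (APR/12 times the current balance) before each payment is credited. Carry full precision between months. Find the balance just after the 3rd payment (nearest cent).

€3,414.36

Monthly rate r = 20.4%/12 = 1.7% = 0.017.
Each month: B ← B·(1+r) − €122.04.
Month 1: interest €61.20; balance after payment €3,539.16.
Month 2: interest €60.17; balance after payment €3,477.29.
Month 3: interest €59.11; balance after payment €3,414.36.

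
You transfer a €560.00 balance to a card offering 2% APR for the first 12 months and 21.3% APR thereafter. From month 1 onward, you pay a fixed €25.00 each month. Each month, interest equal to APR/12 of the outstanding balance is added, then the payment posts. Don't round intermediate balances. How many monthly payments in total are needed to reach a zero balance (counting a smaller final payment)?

Promo months 1–12 at r₀ = 2%/12 = 0.00166667; months 13+ at r₁ = 21.3%/12 = 0.01775.
After month 12: iterate B ← B·(1+r₀) − €25.00 for 12 months → €268.54.
Then at r₁ with €25.00/mo: n₂ = −ln(1 − r₁·B/P)/ln(1+r₁) ≈ 12.02 → 13 more payments.

25 payments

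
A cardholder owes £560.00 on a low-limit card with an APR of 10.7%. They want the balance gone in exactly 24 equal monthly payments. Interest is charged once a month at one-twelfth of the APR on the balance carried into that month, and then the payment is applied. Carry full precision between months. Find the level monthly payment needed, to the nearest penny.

£26.02

Monthly rate r = 10.7%/12 = 0.891667% = 0.00891667.
Level-payment amortization: P = B₀·r / (1 − (1+r)^(−n)) = 560.00·0.00891667 / (1 − 1.00892^(−24)).
Denominator 1 − (1+r)^(−24) = 0.191885523.
P = 4.99333 / 0.191885523 ≈ 26.02.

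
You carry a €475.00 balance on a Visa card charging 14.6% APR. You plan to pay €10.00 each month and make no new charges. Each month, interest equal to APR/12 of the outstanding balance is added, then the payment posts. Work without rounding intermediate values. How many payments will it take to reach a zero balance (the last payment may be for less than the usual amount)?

Monthly rate r = 14.6%/12 = 1.21667% = 0.0121667.
Recurrence: B ← B·(1+r) − €10.00.
Month 1: interest €5.78; balance after payment €470.78.
Month 2: interest €5.73; balance after payment €466.51.
Closed form: n = −ln(1 − rB₀/P)/ln(1+r) = −ln(0.42208)/ln(1.01217) ≈ 71.325, so the balance reaches zero during payment 72.

72 months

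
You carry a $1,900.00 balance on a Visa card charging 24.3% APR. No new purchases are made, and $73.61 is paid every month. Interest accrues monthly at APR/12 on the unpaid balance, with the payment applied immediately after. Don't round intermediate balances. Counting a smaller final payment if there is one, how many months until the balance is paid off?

Monthly rate r = 24.3%/12 = 2.025% = 0.02025.
Recurrence: B ← B·(1+r) − $73.61.
Month 1: interest $38.48; balance after payment $1,864.87.
Month 2: interest $37.76; balance after payment $1,829.02.
Closed form: n = −ln(1 − rB₀/P)/ln(1+r) = −ln(0.47731)/ln(1.02025) ≈ 36.891, so the balance reaches zero during payment 37.

37 months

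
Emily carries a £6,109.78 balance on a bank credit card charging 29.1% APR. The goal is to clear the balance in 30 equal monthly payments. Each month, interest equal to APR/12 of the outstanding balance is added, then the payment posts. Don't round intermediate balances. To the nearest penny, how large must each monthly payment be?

£289.00

Monthly rate r = 29.1%/12 = 2.425% = 0.02425.
Level-payment amortization: P = B₀·r / (1 − (1+r)^(−n)) = 6109.78·0.02425 / (1 − 1.02425^(−30)).
Denominator 1 − (1+r)^(−30) = 0.51267261.
P = 148.162 / 0.51267261 ≈ 289.00.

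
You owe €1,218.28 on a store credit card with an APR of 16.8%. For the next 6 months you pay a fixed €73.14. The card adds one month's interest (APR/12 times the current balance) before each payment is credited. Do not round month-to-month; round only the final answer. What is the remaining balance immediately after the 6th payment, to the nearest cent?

Monthly rate r = 16.8%/12 = 1.4% = 0.014.
Each month: B ← B·(1+r) − €73.14.
Month 1: interest €17.06; balance after payment €1,162.20.
Month 2: interest €16.27; balance after payment €1,105.33.
Month 3: interest €15.47; balance after payment €1,047.66.
Month 4: interest €14.67; balance after payment €989.19.
Month 5: interest €13.85; balance after payment €929.90.
Month 6: interest €13.02; balance after payment €869.78.

€869.78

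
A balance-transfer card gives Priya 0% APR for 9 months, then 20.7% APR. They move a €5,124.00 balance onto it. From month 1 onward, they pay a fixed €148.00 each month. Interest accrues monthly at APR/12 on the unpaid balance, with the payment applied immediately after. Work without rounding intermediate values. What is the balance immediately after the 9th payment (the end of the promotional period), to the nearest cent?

€3,792.00

Promo months 1–9 at r₀ = 0%/12 = 0; months 10+ at r₁ = 20.7%/12 = 0.01725.
After month 9 (no interest yet): B = €5,124.00 − 9·€148.00 = €3,792.00.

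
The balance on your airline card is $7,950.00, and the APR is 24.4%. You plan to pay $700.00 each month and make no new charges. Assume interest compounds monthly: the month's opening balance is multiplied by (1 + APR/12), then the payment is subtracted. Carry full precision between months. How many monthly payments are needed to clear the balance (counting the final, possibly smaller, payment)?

Monthly rate r = 24.4%/12 = 2.03333% = 0.0203333.
Recurrence: B ← B·(1+r) − $700.00.
Month 1: interest $161.65; balance after payment $7,411.65.
Month 2: interest $150.70; balance after payment $6,862.35.
Closed form: n = −ln(1 − rB₀/P)/ln(1+r) = −ln(0.76907)/ln(1.02033) ≈ 13.044, so the balance reaches zero during payment 14.

14 months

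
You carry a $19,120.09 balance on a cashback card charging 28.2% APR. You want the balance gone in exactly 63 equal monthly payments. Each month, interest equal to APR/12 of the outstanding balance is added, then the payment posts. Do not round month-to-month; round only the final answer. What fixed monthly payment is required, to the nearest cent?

Monthly rate r = 28.2%/12 = 2.35% = 0.0235.
Level-payment amortization: P = B₀·r / (1 − (1+r)^(−n)) = 19120.09·0.0235 / (1 − 1.0235^(−63)).
Denominator 1 − (1+r)^(−63) = 0.768545495.
P = 449.322 / 0.768545495 ≈ 584.64.

$584.64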